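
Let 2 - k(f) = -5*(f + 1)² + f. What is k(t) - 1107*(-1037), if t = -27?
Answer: 1151368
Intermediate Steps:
k(f) = 2 - f + 5*(1 + f)² (k(f) = 2 - (-5*(f + 1)² + f) = 2 - (-5*(1 + f)² + f) = 2 - (f - 5*(1 + f)²) = 2 + (-f + 5*(1 + f)²) = 2 - f + 5*(1 + f)²)
k(t) - 1107*(-1037) = (2 - 1*(-27) + 5*(1 - 27)²) - 1107*(-1037) = (2 + 27 + 5*(-26)²) + 1147959 = (2 + 27 + 5*676) + 1147959 = (2 + 27 + 3380) + 1147959 = 3409 + 1147959 = 1151368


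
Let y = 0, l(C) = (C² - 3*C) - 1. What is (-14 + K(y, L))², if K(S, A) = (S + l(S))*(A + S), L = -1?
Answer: 169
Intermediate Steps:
l(C) = -1 + C² - 3*C
K(S, A) = (A + S)*(-1 + S² - 2*S) (K(S, A) = (S + (-1 + S² - 3*S))*(A + S) = (-1 + S² - 2*S)*(A + S) = (A + S)*(-1 + S² - 2*S))
(-14 + K(y, L))² = (-14 + (0³ - 1*(-1) - 1*0 - 2*0² - 1*0² - 2*(-1)*0))² = (-14 + (0 + 1 + 0 - 2*0 - 1*0 + 0))² = (-14 + (0 + 1 + 0 + 0 + 0 + 0))² = (-14 + 1)² = (-13)² = 169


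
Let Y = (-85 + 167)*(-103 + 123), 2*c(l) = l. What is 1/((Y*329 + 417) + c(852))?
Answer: 1/540403 ≈ 1.8505e-6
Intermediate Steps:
c(l) = l/2
Y = 1640 (Y = 82*20 = 1640)
1/((Y*329 + 417) + c(852)) = 1/((1640*329 + 417) + (½)*852) = 1/((539560 + 417) + 426) = 1/(539977 + 426) = 1/540403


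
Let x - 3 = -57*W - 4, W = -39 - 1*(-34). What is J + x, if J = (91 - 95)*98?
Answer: -108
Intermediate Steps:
W = -5 (W = -39 + 34 = -5)
x = 284 (x = 3 + (-57*(-5) - 4) = 3 + (285 - 4) = 3 + 281 = 284)
J = -392 (J = -4*98 = -392)
J + x = -392 + 284 = -108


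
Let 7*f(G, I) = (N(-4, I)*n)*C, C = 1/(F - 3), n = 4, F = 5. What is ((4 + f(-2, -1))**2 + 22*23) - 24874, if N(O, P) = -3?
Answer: -1193548/49 ≈ -24358.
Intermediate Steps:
C = 1/2 (C = 1/(5 - 3) = 1/2 ≈ 0.50000)
f(G, I) = -6/7 (f(G, I) = (-3*4*(1/2))/7 = (-12*1/2)/7 = (1/7)*(-6) = -6/7)
((4 + f(-2, -1))**2 + 22*23) - 24874 = ((4 - 6/7)**2 + 22*23) - 24874 = ((22/7)**2 + 506) - 24874 = (484/49 + 506) - 24874 = 25278/49 - 24874 = -1193548/49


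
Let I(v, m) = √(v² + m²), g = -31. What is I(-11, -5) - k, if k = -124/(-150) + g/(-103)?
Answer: -8711/7725 + √146 ≈ 10.955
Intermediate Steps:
I(v, m) = √(m² + v²)
k = 8711/7725 (k = -124/(-150) - 31/(-103) = -124*(-1/150) - 31*(-1/103) = 62/75 + 31/103 = 8711/7725 ≈ 1.1276)
I(-11, -5) - k = √((-5)² + (-11)²) - 1*8711/7725 = √(25 + 121) - 8711/7725 = √146 - 8711/7725 = -8711/7725 + √146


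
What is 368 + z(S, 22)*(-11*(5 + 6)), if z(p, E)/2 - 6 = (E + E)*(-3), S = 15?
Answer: 30860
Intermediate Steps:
z(p, E) = 12 - 12*E (z(p, E) = 12 + 2*((E + E)*(-3)) = 12 + 2*((2*E)*(-3)) = 12 + 2*(-6*E) = 12 - 12*E)
368 + z(S, 22)*(-11*(5 + 6)) = 368 + (12 - 12*22)*(-11*(5 + 6)) = 368 + (12 - 264)*(-11*11) = 368 - 252*(-121) = 368 + 30492 = 30860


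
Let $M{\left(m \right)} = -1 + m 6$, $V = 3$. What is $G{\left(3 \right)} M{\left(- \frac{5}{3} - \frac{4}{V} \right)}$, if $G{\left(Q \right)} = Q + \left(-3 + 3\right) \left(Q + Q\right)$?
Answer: $-57$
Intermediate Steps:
$G{\left(Q \right)} = Q$ ($G{\left(Q \right)} = Q + 0 \cdot 2 Q = Q + 0 = Q$)
$M{\left(m \right)} = -1 + 6 m$
$G{\left(3 \right)} M{\left(- \frac{5}{3} - \frac{4}{V} \right)} = 3 \left(-1 + 6 \left(- \frac{5}{3} - \frac{4}{3}\right)\right) = 3 \left(-1 + 6 \left(-3\right)\right) = 3 \left(-1 - 18\right) = 3 \left(-19\right) = -57$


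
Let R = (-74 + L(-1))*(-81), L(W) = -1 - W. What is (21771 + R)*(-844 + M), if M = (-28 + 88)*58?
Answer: 73188540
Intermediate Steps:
M = 3480 (M = 60*58 = 3480)
R = 5994 (R = (-74 + (-1 - 1*(-1)))*(-81) = (-74 + (-1 + 1))*(-81) = (-74 + 0)*(-81) = -74*(-81) = 5994)
(21771 + R)*(-844 + M) = (21771 + 5994)*(-844 + 3480) = 27765*2636 = 73188540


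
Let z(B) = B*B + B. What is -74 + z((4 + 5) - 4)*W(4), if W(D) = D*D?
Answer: 406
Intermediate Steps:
W(D) = D²
z(B) = B + B² (z(B) = B² + B = B + B²)
-74 + z((4 + 5) - 4)*W(4) = -74 + (((4 + 5) - 4)*(1 + ((4 + 5) - 4)))*4² = -74 + ((9 - 4)*(1 + (9 - 4)))*16 = -74 + (5*(1 + 5))*16 = -74 + (5*6)*16 = -74 + 30*16 = -74 + 480 = 406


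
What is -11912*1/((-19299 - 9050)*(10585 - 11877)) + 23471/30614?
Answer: 214826370925/280324040378 ≈ 0.76635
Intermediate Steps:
-11912*1/((-19299 - 9050)*(10585 - 11877)) + 23471/30614 = -11912/((-28349*(-1292))) + 23471*(1/30614) = -11912/36626908 + 23471/30614 = -11912*1/36626908 + 23471/30614 = -2978/9156727 + 23471/30614 = 214826370925/280324040378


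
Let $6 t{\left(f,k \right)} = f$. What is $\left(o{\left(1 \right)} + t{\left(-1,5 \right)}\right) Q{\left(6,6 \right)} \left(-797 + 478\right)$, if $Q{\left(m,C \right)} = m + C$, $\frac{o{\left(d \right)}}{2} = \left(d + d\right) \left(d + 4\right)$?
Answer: $-75922$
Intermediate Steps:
$t{\left(f,k \right)} = \frac{f}{6}$
$o{\left(d \right)} = 4 d \left(4 + d\right)$ ($o{\left(d \right)} = 2 \left(d + d\right) \left(d + 4\right) = 2 \cdot 2 d \left(4 + d\right) = 4 d \left(4 + d\right)$)
$Q{\left(m,C \right)} = C + m$
$\left(o{\left(1 \right)} + t{\left(-1,5 \right)}\right) Q{\left(6,6 \right)} \left(-797 + 478\right) = \left(4 \cdot 1 \left(4 + 1\right) + \frac{1}{6} \left(-1\right)\right) \left(6 + 6\right) \left(-797 + 478\right) = \left(4 \cdot 1 \cdot 5 - \frac{1}{6}\right) 12 \left(-319\right) = \left(20 - \frac{1}{6}\right) 12 \left(-319\right) = \frac{119}{6} \cdot 12 \left(-319\right) = 238 \left(-319\right) = -75922$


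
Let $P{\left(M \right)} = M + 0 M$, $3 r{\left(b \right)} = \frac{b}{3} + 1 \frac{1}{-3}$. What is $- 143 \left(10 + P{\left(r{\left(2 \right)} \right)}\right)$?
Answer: $- \frac{13013}{9} \approx -1445.9$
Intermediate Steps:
$r{\left(b \right)} = - \frac{1}{9} + \frac{b}{9}$ ($r{\left(b \right)} = \frac{\frac{b}{3} + 1 \frac{1}{-3}}{3} = \frac{b \frac{1}{3} + 1 \left(- \frac{1}{3}\right)}{3} = \frac{\frac{b}{3} - \frac{1}{3}}{3} = \frac{- \frac{1}{3} + \frac{b}{3}}{3} = - \frac{1}{9} + \frac{b}{9}$)
$P{\left(M \right)} = M$ ($P{\left(M \right)} = M + 0 = M$)
$- 143 \left(10 + P{\left(r{\left(2 \right)} \right)}\right) = - 143 \left(10 + \left(- \frac{1}{9} + \frac{1}{9} \cdot 2\right)\right) = - 143 \left(10 + \left(- \frac{1}{9} + \frac{2}{9}\right)\right) = - 143 \left(10 + \frac{1}{9}\right) = \left(-143\right) \frac{91}{9} = - \frac{13013}{9}$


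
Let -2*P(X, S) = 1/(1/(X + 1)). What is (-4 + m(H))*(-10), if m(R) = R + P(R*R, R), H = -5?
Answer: 220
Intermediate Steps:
P(X, S) = -1/2 - X/2 (P(X, S) = -(1/2 + X/2) = -(1 + X)/2 = -1/2 - X/2)
m(R) = -1/2 + R - R**2/2 (m(R) = R + (-1/2 - R*R/2) = R + (-1/2 - R**2/2) = -1/2 + R - R**2/2)
(-4 + m(H))*(-10) = (-4 + (-1/2 - 5 - 1/2*(-5)**2))*(-10) = (-4 + (-1/2 - 5 - 1/2*25))*(-10) = (-4 + (-1/2 - 5 - 25/2))*(-10) = (-4 - 18)*(-10) = -22*(-10) = 220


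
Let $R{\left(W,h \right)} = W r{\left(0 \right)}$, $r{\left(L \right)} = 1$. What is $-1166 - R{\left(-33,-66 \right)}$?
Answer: $-1133$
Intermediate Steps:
$R{\left(W,h \right)} = W$ ($R{\left(W,h \right)} = W 1 = W$)
$-1166 - R{\left(-33,-66 \right)} = -1166 - -33 = -1166 + 33 = -1133$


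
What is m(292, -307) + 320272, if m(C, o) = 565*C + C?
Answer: 485544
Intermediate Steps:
m(C, o) = 566*C
m(292, -307) + 320272 = 566*292 + 320272 = 165272 + 320272 = 485544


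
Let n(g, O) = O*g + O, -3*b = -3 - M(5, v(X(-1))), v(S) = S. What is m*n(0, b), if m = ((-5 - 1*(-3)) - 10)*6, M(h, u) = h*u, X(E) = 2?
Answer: -312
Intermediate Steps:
b = 13/3 (b = -(-3 - 5*2)/3 = -(-3 - 1*10)/3 = -(-3 - 10)/3 = -⅓*(-13) = 13/3 ≈ 4.3333)
n(g, O) = O + O*g
m = -72 (m = ((-5 + 3) - 10)*6 = (-2 - 10)*6 = -12*6 = -72)
m*n(0, b) = -312*(1 + 0) = -312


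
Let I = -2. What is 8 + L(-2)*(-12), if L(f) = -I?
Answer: -16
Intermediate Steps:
L(f) = 2 (L(f) = -1*(-2) = 2)
8 + L(-2)*(-12) = 8 + 2*(-12) = 8 - 24 = -16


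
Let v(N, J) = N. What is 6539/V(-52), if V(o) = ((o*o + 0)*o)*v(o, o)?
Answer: 503/562432 ≈ 0.00089433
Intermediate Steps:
V(o) = o⁴ (V(o) = ((o*o + 0)*o)*o = ((o² + 0)*o)*o = (o²*o)*o = o³*o = o⁴)
6539/V(-52) = 6539/((-52)⁴) = 6539/7311616 = 6539*(1/7311616) = 503/562432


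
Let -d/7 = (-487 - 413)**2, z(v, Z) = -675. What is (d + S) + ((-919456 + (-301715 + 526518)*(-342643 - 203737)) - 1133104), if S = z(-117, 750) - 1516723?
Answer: -122837103098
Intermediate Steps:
d = -5670000 (d = -7*(-487 - 413)**2 = -7*(-900)**2 = -7*810000 = -5670000)
S = -1517398 (S = -675 - 1516723 = -1517398)
(d + S) + ((-919456 + (-301715 + 526518)*(-342643 - 203737)) - 1133104) = (-5670000 - 1517398) + ((-919456 + (-301715 + 526518)*(-342643 - 203737)) - 1133104) = -7187398 + ((-919456 + 224803*(-546380)) - 1133104) = -7187398 + ((-919456 - 122827863140) - 1133104) = -7187398 + (-122828782596 - 1133104) = -7187398 - 122829915700 = -122837103098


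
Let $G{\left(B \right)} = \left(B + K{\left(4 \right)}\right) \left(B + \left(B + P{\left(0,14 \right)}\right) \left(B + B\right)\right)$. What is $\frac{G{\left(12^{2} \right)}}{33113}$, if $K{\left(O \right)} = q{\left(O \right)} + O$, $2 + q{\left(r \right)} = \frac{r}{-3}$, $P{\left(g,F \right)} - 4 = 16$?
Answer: $\frac{6853728}{33113} \approx 206.98$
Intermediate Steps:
$P{\left(g,F \right)} = 20$ ($P{\left(g,F \right)} = 4 + 16 = 20$)
$q{\left(r \right)} = -2 - \frac{r}{3}$ ($q{\left(r \right)} = -2 + \frac{r}{-3} = -2 + r \left(- \frac{1}{3}\right) = -2 - \frac{r}{3}$)
$K{\left(O \right)} = -2 + \frac{2 O}{3}$ ($K{\left(O \right)} = \left(-2 - \frac{O}{3}\right) + O = -2 + \frac{2 O}{3}$)
$G{\left(B \right)} = \left(\frac{2}{3} + B\right) \left(B + 2 B \left(20 + B\right)\right)$ ($G{\left(B \right)} = \left(B + \left(-2 + \frac{2}{3} \cdot 4\right)\right) \left(B + \left(B + 20\right) \left(B + B\right)\right) = \left(B + \left(-2 + \frac{8}{3}\right)\right) \left(B + \left(20 + B\right) 2 B\right) = \left(B + \frac{2}{3}\right) \left(B + 2 B \left(20 + B\right)\right) = \left(\frac{2}{3} + B\right) \left(B + 2 B \left(20 + B\right)\right)$)
$\frac{G{\left(12^{2} \right)}}{33113} = \frac{\frac{1}{3} \cdot 12^{2} \left(82 + 6 \left(12^{2}\right)^{2} + 127 \cdot 12^{2}\right)}{33113} = \frac{1}{3} \cdot 144 \left(82 + 6 \cdot 144^{2} + 127 \cdot 144\right) \frac{1}{33113} = \frac{1}{3} \cdot 144 \left(82 + 6 \cdot 20736 + 18288\right) \frac{1}{33113} = \frac{1}{3} \cdot 144 \left(82 + 124416 + 18288\right) \frac{1}{33113} = \frac{1}{3} \cdot 144 \cdot 142786 \cdot \frac{1}{33113} = 6853728 \cdot \frac{1}{33113} = \frac{6853728}{33113}$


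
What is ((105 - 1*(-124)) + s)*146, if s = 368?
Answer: 87162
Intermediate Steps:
((105 - 1*(-124)) + s)*146 = ((105 - 1*(-124)) + 368)*146 = ((105 + 124) + 368)*146 = (229 + 368)*146 = 597*146 = 87162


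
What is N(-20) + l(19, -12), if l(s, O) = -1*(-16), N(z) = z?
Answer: -4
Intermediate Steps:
l(s, O) = 16
N(-20) + l(19, -12) = -20 + 16 = -4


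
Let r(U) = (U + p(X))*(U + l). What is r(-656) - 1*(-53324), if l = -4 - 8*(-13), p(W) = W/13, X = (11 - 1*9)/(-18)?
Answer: 48913576/117 ≈ 4.1807e+5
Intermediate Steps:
X = -⅑ (X = (11 - 9)*(-1/18) = 2*(-1/18) = -⅑ ≈ -0.11111)
p(W) = W/13 (p(W) = W*(1/13) = W/13)
l = 100 (l = -4 + 104 = 100)
r(U) = (100 + U)*(-1/117 + U) (r(U) = (U + (1/13)*(-⅑))*(U + 100) = (U - 1/117)*(100 + U) = (-1/117 + U)*(100 + U) = (100 + U)*(-1/117 + U))
r(-656) - 1*(-53324) = (-100/117 + (-656)² + (11699/117)*(-656)) - 1*(-53324) = (-100/117 + 430336 - 7674544/117) + 53324 = 42674668/117 + 53324 = 48913576/117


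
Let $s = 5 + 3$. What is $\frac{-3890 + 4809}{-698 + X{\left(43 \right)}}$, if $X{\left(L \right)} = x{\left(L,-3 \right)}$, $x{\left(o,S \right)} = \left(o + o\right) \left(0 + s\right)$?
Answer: $- \frac{919}{10} \approx -91.9$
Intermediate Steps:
$s = 8$
$x{\left(o,S \right)} = 16 o$ ($x{\left(o,S \right)} = \left(o + o\right) \left(0 + 8\right) = 2 o 8 = 16 o$)
$X{\left(L \right)} = 16 L$
$\frac{-3890 + 4809}{-698 + X{\left(43 \right)}} = \frac{-3890 + 4809}{-698 + 16 \cdot 43} = \frac{919}{-698 + 688} = \frac{919}{-10} = 919 \left(- \frac{1}{10}\right) = - \frac{919}{10}$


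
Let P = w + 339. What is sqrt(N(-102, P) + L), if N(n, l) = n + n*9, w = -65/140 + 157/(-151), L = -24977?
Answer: I*sqrt(25997) ≈ 161.24*I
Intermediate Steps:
w = -6359/4228 (w = -65*1/140 + 157*(-1/151) = -13/28 - 157/151 = -6359/4228 ≈ -1.5040)
P = 1426933/4228 (P = -6359/4228 + 339 = 1426933/4228 ≈ 337.50)
N(n, l) = 10*n (N(n, l) = n + 9*n = 10*n)
sqrt(N(-102, P) + L) = sqrt(10*(-102) - 24977) = sqrt(-1020 - 24977) = sqrt(-25997) = I*sqrt(25997)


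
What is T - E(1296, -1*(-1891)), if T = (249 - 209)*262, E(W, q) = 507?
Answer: 9973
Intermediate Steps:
T = 10480 (T = 40*262 = 10480)
T - E(1296, -1*(-1891)) = 10480 - 1*507 = 10480 - 507 = 9973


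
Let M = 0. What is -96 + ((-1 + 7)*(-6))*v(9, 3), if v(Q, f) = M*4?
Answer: -96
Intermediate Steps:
v(Q, f) = 0 (v(Q, f) = 0*4 = 0)
-96 + ((-1 + 7)*(-6))*v(9, 3) = -96 + ((-1 + 7)*(-6))*0 = -96 + (6*(-6))*0 = -96 - 36*0 = -96 + 0 = -96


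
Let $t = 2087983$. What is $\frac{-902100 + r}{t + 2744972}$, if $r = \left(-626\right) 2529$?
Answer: $- \frac{828418}{1610985} \approx -0.51423$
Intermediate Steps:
$r = -1583154$
$\frac{-902100 + r}{t + 2744972} = \frac{-902100 - 1583154}{2087983 + 2744972} = - \frac{2485254}{4832955} = \left(-2485254\right) \frac{1}{4832955} = - \frac{828418}{1610985}$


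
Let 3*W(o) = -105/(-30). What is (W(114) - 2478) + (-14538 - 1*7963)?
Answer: -149867/6 ≈ -24978.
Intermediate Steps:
W(o) = 7/6 (W(o) = (-105/(-30))/3 = (-105*(-1/30))/3 = (⅓)*(7/2) = 7/6)
(W(114) - 2478) + (-14538 - 1*7963) = (7/6 - 2478) + (-14538 - 1*7963) = -14861/6 + (-14538 - 7963) = -14861/6 - 22501 = -149867/6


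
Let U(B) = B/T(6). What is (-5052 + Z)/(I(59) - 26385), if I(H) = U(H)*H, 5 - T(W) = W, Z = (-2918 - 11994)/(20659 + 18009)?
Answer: 24420706/144357311 ≈ 0.16917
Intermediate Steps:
Z = -3728/9667 (Z = -14912/38668 = -14912*1/38668 = -3728/9667 ≈ -0.38564)
T(W) = 5 - W
U(B) = -B (U(B) = B/(5 - 1*6) = B/(5 - 6) = B/(-1) = B*(-1) = -B)
I(H) = -H² (I(H) = (-H)*H = -H²)
(-5052 + Z)/(I(59) - 26385) = (-5052 - 3728/9667)/(-1*59² - 26385) = -48841412/(9667*(-1*3481 - 26385)) = -48841412/(9667*(-3481 - 26385)) = -48841412/9667/(-29866) = -48841412/9667*(-1/29866) = 24420706/144357311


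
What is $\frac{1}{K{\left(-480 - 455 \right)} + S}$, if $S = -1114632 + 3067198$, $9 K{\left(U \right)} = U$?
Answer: $\frac{9}{17572159} \approx 5.1217 \cdot 10^{-7}$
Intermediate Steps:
$K{\left(U \right)} = \frac{U}{9}$
$S = 1952566$
$\frac{1}{K{\left(-480 - 455 \right)} + S} = \frac{1}{\frac{-480 - 455}{9} + 1952566} = \frac{1}{\frac{1}{9} \left(-935\right) + 1952566} = \frac{1}{- \frac{935}{9} + 1952566} = \frac{1}{\frac{17572159}{9}} = \frac{9}{17572159}$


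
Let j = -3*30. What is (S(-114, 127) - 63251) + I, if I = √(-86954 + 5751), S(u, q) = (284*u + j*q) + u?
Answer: -107171 + I*√81203 ≈ -1.0717e+5 + 284.96*I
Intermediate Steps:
j = -90
S(u, q) = -90*q + 285*u (S(u, q) = (284*u - 90*q) + u = (-90*q + 284*u) + u = -90*q + 285*u)
I = I*√81203 (I = √(-81203) = I*√81203 ≈ 284.96*I)
(S(-114, 127) - 63251) + I = ((-90*127 + 285*(-114)) - 63251) + I*√81203 = ((-11430 - 32490) - 63251) + I*√81203 = (-43920 - 63251) + I*√81203 = -107171 + I*√81203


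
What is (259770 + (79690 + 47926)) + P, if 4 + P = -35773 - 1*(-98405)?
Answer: 450014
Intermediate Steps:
P = 62628 (P = -4 + (-35773 - 1*(-98405)) = -4 + (-35773 + 98405) = -4 + 62632 = 62628)
(259770 + (79690 + 47926)) + P = (259770 + (79690 + 47926)) + 62628 = (259770 + 127616) + 62628 = 387386 + 62628 = 450014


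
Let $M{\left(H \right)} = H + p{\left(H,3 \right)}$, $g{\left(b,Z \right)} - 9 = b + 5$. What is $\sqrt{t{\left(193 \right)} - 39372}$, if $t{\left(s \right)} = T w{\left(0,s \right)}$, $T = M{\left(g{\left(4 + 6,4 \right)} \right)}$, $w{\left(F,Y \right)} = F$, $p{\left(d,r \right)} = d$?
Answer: $2 i \sqrt{9843} \approx 198.42 i$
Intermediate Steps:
$g{\left(b,Z \right)} = 14 + b$ ($g{\left(b,Z \right)} = 9 + \left(b + 5\right) = 9 + \left(5 + b\right) = 14 + b$)
$M{\left(H \right)} = 2 H$ ($M{\left(H \right)} = H + H = 2 H$)
$T = 48$ ($T = 2 \left(14 + \left(4 + 6\right)\right) = 2 \left(14 + 10\right) = 2 \cdot 24 = 48$)
$t{\left(s \right)} = 0$ ($t{\left(s \right)} = 48 \cdot 0 = 0$)
$\sqrt{t{\left(193 \right)} - 39372} = \sqrt{0 - 39372} = \sqrt{-39372} = 2 i \sqrt{9843}$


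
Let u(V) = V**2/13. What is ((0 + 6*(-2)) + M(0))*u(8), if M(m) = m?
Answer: -768/13 ≈ -59.077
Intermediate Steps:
u(V) = V**2/13 (u(V) = V**2*(1/13) = V**2/13)
((0 + 6*(-2)) + M(0))*u(8) = ((0 + 6*(-2)) + 0)*((1/13)*8**2) = ((0 - 12) + 0)*((1/13)*64) = (-12 + 0)*(64/13) = -12*64/13 = -768/13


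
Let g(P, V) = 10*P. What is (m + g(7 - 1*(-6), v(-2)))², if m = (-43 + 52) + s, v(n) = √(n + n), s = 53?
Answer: 36864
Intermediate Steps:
v(n) = √2*√n (v(n) = √(2*n) = √2*√n)
m = 62 (m = (-43 + 52) + 53 = 9 + 53 = 62)
(m + g(7 - 1*(-6), v(-2)))² = (62 + 10*(7 - 1*(-6)))² = (62 + 10*(7 + 6))² = (62 + 10*13)² = (62 + 130)² = 192² = 36864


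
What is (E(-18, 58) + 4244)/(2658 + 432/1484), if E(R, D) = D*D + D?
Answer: 1422043/493113 ≈ 2.8838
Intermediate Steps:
E(R, D) = D + D² (E(R, D) = D² + D = D + D²)
(E(-18, 58) + 4244)/(2658 + 432/1484) = (58*(1 + 58) + 4244)/(2658 + 432/1484) = (58*59 + 4244)/(2658 + 432*(1/1484)) = (3422 + 4244)/(2658 + 108/371) = 7666/(986226/371) = 7666*(371/986226) = 1422043/493113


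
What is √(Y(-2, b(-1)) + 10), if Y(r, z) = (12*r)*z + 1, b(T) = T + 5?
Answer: I*√85 ≈ 9.2195*I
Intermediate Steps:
b(T) = 5 + T
Y(r, z) = 1 + 12*r*z (Y(r, z) = 12*r*z + 1 = 1 + 12*r*z)
√(Y(-2, b(-1)) + 10) = √((1 + 12*(-2)*(5 - 1)) + 10) = √((1 + 12*(-2)*4) + 10) = √((1 - 96) + 10) = √(-95 + 10) = √(-85) = I*√85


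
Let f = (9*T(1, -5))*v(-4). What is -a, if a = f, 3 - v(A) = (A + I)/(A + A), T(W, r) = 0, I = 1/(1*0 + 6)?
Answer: 0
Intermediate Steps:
I = ⅙ (I = 1/(0 + 6) = 1/6 = ⅙ ≈ 0.16667)
v(A) = 3 - (⅙ + A)/(2*A) (v(A) = 3 - (A + ⅙)/(A + A) = 3 - (⅙ + A)/(2*A))
f = 0 (f = (9*0)*((1/12)*(-1 + 30*(-4))/(-4)) = 0*((1/12)*(-¼)*(-1 - 120)) = 0*((1/12)*(-¼)*(-121)) = 0*(121/48) = 0)
a = 0
-a = -1*0 = 0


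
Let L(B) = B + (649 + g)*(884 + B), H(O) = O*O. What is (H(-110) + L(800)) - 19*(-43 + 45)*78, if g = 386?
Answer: 1752876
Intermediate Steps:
H(O) = O²
L(B) = 914940 + 1036*B (L(B) = B + (649 + 386)*(884 + B) = B + 1035*(884 + B) = B + (914940 + 1035*B) = 914940 + 1036*B)
(H(-110) + L(800)) - 19*(-43 + 45)*78 = ((-110)² + (914940 + 1036*800)) - 19*(-43 + 45)*78 = (12100 + (914940 + 828800)) - 19*2*78 = (12100 + 1743740) - 38*78 = 1755840 - 2964 = 1752876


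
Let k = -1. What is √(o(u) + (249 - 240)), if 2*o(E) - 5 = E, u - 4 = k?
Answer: √13 ≈ 3.6056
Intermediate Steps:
u = 3 (u = 4 - 1 = 3)
o(E) = 5/2 + E/2
√(o(u) + (249 - 240)) = √((5/2 + (½)*3) + (249 - 240)) = √((5/2 + 3/2) + 9) = √(4 + 9) = √13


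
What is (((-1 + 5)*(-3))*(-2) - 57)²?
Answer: 1089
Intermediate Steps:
(((-1 + 5)*(-3))*(-2) - 57)² = ((4*(-3))*(-2) - 57)² = (-12*(-2) - 57)² = (24 - 57)² = (-33)² = 1089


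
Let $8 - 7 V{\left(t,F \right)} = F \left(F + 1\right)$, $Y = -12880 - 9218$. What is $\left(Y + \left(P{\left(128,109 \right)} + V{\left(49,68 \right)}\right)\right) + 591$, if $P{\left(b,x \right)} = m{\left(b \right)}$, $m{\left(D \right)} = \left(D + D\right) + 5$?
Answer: $- \frac{153406}{7} \approx -21915.0$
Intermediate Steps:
$Y = -22098$ ($Y = -12880 - 9218 = -22098$)
$m{\left(D \right)} = 5 + 2 D$ ($m{\left(D \right)} = 2 D + 5 = 5 + 2 D$)
$P{\left(b,x \right)} = 5 + 2 b$
$V{\left(t,F \right)} = \frac{8}{7} - \frac{F \left(1 + F\right)}{7}$ ($V{\left(t,F \right)} = \frac{8}{7} - \frac{F \left(F + 1\right)}{7} = \frac{8}{7} - \frac{F \left(1 + F\right)}{7}$)
$\left(Y + \left(P{\left(128,109 \right)} + V{\left(49,68 \right)}\right)\right) + 591 = \left(-22098 + \left(\left(5 + 2 \cdot 128\right) - \left(\frac{60}{7} + \frac{4624}{7}\right)\right)\right) + 591 = \left(-22098 + \left(\left(5 + 256\right) - \frac{4684}{7}\right)\right) + 591 = \left(-22098 + \left(261 - \frac{4684}{7}\right)\right) + 591 = \left(-22098 - \frac{2857}{7}\right) + 591 = - \frac{157543}{7} + 591 = - \frac{153406}{7}$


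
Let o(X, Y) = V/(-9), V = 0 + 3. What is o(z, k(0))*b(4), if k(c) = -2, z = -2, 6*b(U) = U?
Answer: -2/9 ≈ -0.22222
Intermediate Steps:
b(U) = U/6
V = 3
o(X, Y) = -1/3 (o(X, Y) = 3/(-9) = 3*(-1/9) = -1/3)
o(z, k(0))*b(4) = -4/18 = -1/3*2/3 = -2/9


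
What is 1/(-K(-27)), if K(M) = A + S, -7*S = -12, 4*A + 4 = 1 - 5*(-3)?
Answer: -7/33 ≈ -0.21212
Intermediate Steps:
A = 3 (A = -1 + (1 - 5*(-3))/4 = -1 + (1 + 15)/4 = -1 + (¼)*16 = -1 + 4 = 3)
S = 12/7 (S = -⅐*(-12) = 12/7 ≈ 1.7143)
K(M) = 33/7 (K(M) = 3 + 12/7 = 33/7)
1/(-K(-27)) = 1/(-1*33/7) = 1/(-33/7) = -7/33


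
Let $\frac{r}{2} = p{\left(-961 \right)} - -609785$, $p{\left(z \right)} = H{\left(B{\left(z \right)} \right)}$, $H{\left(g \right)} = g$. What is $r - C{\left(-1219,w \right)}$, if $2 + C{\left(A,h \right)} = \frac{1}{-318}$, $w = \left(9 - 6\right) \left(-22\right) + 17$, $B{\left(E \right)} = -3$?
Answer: $\frac{387821989}{318} \approx 1.2196 \cdot 10^{6}$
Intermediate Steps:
$p{\left(z \right)} = -3$
$w = -49$ ($w = \left(9 - 6\right) \left(-22\right) + 17 = 3 \left(-22\right) + 17 = -66 + 17 = -49$)
$C{\left(A,h \right)} = - \frac{637}{318}$ ($C{\left(A,h \right)} = -2 + \frac{1}{-318} = -2 - \frac{1}{318} = - \frac{637}{318}$)
$r = 1219564$ ($r = 2 \left(-3 - -609785\right) = 2 \left(-3 + 609785\right) = 2 \cdot 609782 = 1219564$)
$r - C{\left(-1219,w \right)} = 1219564 - - \frac{637}{318} = 1219564 + \frac{637}{318} = \frac{387821989}{318}$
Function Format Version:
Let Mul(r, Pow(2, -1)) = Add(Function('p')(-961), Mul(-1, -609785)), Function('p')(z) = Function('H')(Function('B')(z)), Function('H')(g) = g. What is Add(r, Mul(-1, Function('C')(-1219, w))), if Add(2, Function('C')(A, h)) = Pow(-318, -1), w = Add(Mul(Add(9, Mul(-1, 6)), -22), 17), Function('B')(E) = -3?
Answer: Rational(387821989, 318) ≈ 1.2196e+6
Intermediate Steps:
Function('p')(z) = -3
w = -49 (w = Add(Mul(Add(9, -6), -22), 17) = Add(Mul(3, -22), 17) = Add(-66, 17) = -49)
Function('C')(A, h) = Rational(-637, 318) (Function('C')(A, h) = Add(-2, Pow(-318, -1)) = Add(-2, Rational(-1, 318)) = Rational(-637, 318))
r = 1219564 (r = Mul(2, Add(-3, Mul(-1, -609785))) = Mul(2, Add(-3, 609785)) = Mul(2, 609782) = 1219564)
Add(r, Mul(-1, Function('C')(-1219, w))) = Add(1219564, Mul(-1, Rational(-637, 318))) = Add(1219564, Rational(637, 318)) = Rational(387821989, 318)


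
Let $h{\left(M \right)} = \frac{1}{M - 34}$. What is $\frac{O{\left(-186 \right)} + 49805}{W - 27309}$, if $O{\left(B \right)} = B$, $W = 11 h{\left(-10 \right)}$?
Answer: $- \frac{198476}{109237} \approx -1.8169$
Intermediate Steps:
$h{\left(M \right)} = \frac{1}{-34 + M}$
$W = - \frac{1}{4}$ ($W = \frac{11}{-34 - 10} = \frac{11}{-44} = 11 \left(- \frac{1}{44}\right) = - \frac{1}{4} \approx -0.25$)
$\frac{O{\left(-186 \right)} + 49805}{W - 27309} = \frac{-186 + 49805}{- \frac{1}{4} - 27309} = \frac{49619}{- \frac{109237}{4}} = 49619 \left(- \frac{4}{109237}\right) = - \frac{198476}{109237}$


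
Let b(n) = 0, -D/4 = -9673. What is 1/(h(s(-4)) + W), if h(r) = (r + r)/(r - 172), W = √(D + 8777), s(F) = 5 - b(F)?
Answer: 1670/1323862841 + 27889*√47469/1323862841 ≈ 0.0045911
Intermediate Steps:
D = 38692 (D = -4*(-9673) = 38692)
s(F) = 5 (s(F) = 5 - 1*0 = 5 + 0 = 5)
W = √47469 (W = √(38692 + 8777) = √47469 ≈ 217.87)
h(r) = 2*r/(-172 + r) (h(r) = (2*r)/(-172 + r) = 2*r/(-172 + r))
1/(h(s(-4)) + W) = 1/(2*5/(-172 + 5) + √47469) = 1/(2*5/(-167) + √47469) = 1/(2*5*(-1/167) + √47469) = 1/(-10/167 + √47469)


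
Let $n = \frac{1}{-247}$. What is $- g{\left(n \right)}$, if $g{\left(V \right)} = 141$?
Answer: $-141$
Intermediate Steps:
$n = - \frac{1}{247} \approx -0.0040486$
$- g{\left(n \right)} = \left(-1\right) 141 = -141$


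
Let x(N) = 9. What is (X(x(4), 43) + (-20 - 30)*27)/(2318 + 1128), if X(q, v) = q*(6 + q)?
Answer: -1215/3446 ≈ -0.35258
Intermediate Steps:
(X(x(4), 43) + (-20 - 30)*27)/(2318 + 1128) = (9*(6 + 9) + (-20 - 30)*27)/(2318 + 1128) = (9*15 - 50*27)/3446 = (135 - 1350)*(1/3446) = -1215*1/3446 = -1215/3446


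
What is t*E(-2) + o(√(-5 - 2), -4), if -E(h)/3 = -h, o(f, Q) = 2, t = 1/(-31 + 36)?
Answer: ⅘ ≈ 0.80000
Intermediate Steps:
t = ⅕ (t = 1/5 = ⅕ ≈ 0.20000)
E(h) = 3*h (E(h) = -(-3)*h = 3*h)
t*E(-2) + o(√(-5 - 2), -4) = (3*(-2))/5 + 2 = (⅕)*(-6) + 2 = -6/5 + 2 = ⅘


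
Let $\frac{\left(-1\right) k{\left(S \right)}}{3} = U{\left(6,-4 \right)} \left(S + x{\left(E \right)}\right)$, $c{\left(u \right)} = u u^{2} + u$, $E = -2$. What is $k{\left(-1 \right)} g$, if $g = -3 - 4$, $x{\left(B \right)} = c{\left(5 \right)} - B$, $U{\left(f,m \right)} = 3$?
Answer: $8253$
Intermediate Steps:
$c{\left(u \right)} = u + u^{3}$ ($c{\left(u \right)} = u^{3} + u = u + u^{3}$)
$x{\left(B \right)} = 130 - B$ ($x{\left(B \right)} = \left(5 + 5^{3}\right) - B = \left(5 + 125\right) - B = 130 - B$)
$k{\left(S \right)} = -1188 - 9 S$ ($k{\left(S \right)} = - 3 \cdot 3 \left(S + \left(130 - -2\right)\right) = - 3 \cdot 3 \left(S + \left(130 + 2\right)\right) = - 3 \cdot 3 \left(S + 132\right) = - 3 \cdot 3 \left(132 + S\right) = - 3 \left(396 + 3 S\right) = -1188 - 9 S$)
$g = -7$
$k{\left(-1 \right)} g = \left(-1188 - -9\right) \left(-7\right) = \left(-1188 + 9\right) \left(-7\right) = \left(-1179\right) \left(-7\right) = 8253$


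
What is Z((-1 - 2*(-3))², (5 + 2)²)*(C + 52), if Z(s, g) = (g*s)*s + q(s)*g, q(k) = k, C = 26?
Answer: 2484300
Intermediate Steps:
Z(s, g) = g*s + g*s² (Z(s, g) = (g*s)*s + s*g = g*s² + g*s = g*s + g*s²)
Z((-1 - 2*(-3))², (5 + 2)²)*(C + 52) = ((5 + 2)²*(-1 - 2*(-3))²*(1 + (-1 - 2*(-3))²))*(26 + 52) = (7²*(-1 + 6)²*(1 + (-1 + 6)²))*78 = (49*5²*(1 + 5²))*78 = (49*25*(1 + 25))*78 = (49*25*26)*78 = 31850*78 = 2484300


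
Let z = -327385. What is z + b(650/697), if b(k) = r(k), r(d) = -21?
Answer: -327406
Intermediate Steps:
b(k) = -21
z + b(650/697) = -327385 - 21 = -327406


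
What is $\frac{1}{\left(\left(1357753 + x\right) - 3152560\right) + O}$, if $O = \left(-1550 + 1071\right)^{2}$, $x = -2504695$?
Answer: $- \frac{1}{4070061} \approx -2.457 \cdot 10^{-7}$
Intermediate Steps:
$O = 229441$ ($O = \left(-479\right)^{2} = 229441$)
$\frac{1}{\left(\left(1357753 + x\right) - 3152560\right) + O} = \frac{1}{\left(\left(1357753 - 2504695\right) - 3152560\right) + 229441} = \frac{1}{\left(-1146942 - 3152560\right) + 229441} = \frac{1}{-4299502 + 229441} = \frac{1}{-4070061} = - \frac{1}{4070061}$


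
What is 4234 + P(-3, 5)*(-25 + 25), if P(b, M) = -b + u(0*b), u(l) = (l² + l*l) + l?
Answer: 4234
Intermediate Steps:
u(l) = l + 2*l² (u(l) = (l² + l²) + l = 2*l² + l = l + 2*l²)
P(b, M) = -b (P(b, M) = -b + (0*b)*(1 + 2*(0*b)) = -b + 0*(1 + 2*0) = -b + 0*(1 + 0) = -b + 0*1 = -b + 0 = -b)
4234 + P(-3, 5)*(-25 + 25) = 4234 + (-1*(-3))*(-25 + 25) = 4234 + 3*0 = 4234 + 0 = 4234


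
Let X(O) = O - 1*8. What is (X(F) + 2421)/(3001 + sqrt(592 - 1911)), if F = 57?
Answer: 741247/900732 - 247*I*sqrt(1319)/900732 ≈ 0.82294 - 0.0099592*I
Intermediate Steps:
X(O) = -8 + O (X(O) = O - 8 = -8 + O)
(X(F) + 2421)/(3001 + sqrt(592 - 1911)) = ((-8 + 57) + 2421)/(3001 + sqrt(592 - 1911)) = (49 + 2421)/(3001 + sqrt(-1319)) = 2470/(3001 + I*sqrt(1319))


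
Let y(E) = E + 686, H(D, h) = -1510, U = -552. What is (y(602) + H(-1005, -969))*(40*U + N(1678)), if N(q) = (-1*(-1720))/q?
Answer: 4112385720/839 ≈ 4.9015e+6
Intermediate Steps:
N(q) = 1720/q
y(E) = 686 + E
(y(602) + H(-1005, -969))*(40*U + N(1678)) = ((686 + 602) - 1510)*(40*(-552) + 1720/1678) = (1288 - 1510)*(-22080 + 1720*(1/1678)) = -222*(-22080 + 860/839) = -222*(-18524260/839) = 4112385720/839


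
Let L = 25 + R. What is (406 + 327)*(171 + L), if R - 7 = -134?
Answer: 50577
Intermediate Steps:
R = -127 (R = 7 - 134 = -127)
L = -102 (L = 25 - 127 = -102)
(406 + 327)*(171 + L) = (406 + 327)*(171 - 102) = 733*69 = 50577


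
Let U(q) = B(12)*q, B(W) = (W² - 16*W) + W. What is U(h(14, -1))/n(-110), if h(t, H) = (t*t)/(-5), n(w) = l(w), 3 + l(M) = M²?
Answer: 7056/60485 ≈ 0.11666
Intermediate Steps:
l(M) = -3 + M²
B(W) = W² - 15*W
n(w) = -3 + w²
h(t, H) = -t²/5 (h(t, H) = t²*(-⅕) = -t²/5)
U(q) = -36*q (U(q) = (12*(-15 + 12))*q = (12*(-3))*q = -36*q)
U(h(14, -1))/n(-110) = (-(-36)*14²/5)/(-3 + (-110)²) = (-(-36)*196/5)/(-3 + 12100) = -36*(-196/5)/12097 = (7056/5)*(1/12097) = 7056/60485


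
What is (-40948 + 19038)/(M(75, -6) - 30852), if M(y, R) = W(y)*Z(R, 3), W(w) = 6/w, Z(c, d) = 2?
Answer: 273875/385648 ≈ 0.71017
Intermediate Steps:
M(y, R) = 12/y (M(y, R) = (6/y)*2 = 12/y)
(-40948 + 19038)/(M(75, -6) - 30852) = (-40948 + 19038)/(12/75 - 30852) = -21910/(12*(1/75) - 30852) = -21910/(4/25 - 30852) = -21910/(-771296/25) = -21910*(-25/771296) = 273875/385648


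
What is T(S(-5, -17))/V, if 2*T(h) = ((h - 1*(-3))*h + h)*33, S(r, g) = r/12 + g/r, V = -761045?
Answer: -825011/1826508000 ≈ -0.00045169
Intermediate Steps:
S(r, g) = r/12 + g/r (S(r, g) = r*(1/12) + g/r = r/12 + g/r)
T(h) = 33*h/2 + 33*h*(3 + h)/2 (T(h) = (((h - 1*(-3))*h + h)*33)/2 = (((h + 3)*h + h)*33)/2 = (((3 + h)*h + h)*33)/2 = ((h*(3 + h) + h)*33)/2 = ((h + h*(3 + h))*33)/2 = (33*h + 33*h*(3 + h))/2 = 33*h/2 + 33*h*(3 + h)/2)
T(S(-5, -17))/V = (33*((1/12)*(-5) - 17/(-5))*(4 + ((1/12)*(-5) - 17/(-5)))/2)/(-761045) = (33*(-5/12 - 17*(-⅕))*(4 + (-5/12 - 17*(-⅕)))/2)*(-1/761045) = (33*(-5/12 + 17/5)*(4 + (-5/12 + 17/5))/2)*(-1/761045) = ((33/2)*(179/60)*(4 + 179/60))*(-1/761045) = ((33/2)*(179/60)*(419/60))*(-1/761045) = (825011/2400)*(-1/761045) = -825011/1826508000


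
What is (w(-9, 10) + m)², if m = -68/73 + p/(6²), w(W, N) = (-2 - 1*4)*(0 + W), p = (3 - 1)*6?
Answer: 136773025/47961 ≈ 2851.8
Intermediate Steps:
p = 12 (p = 2*6 = 12)
w(W, N) = -6*W (w(W, N) = (-2 - 4)*W = -6*W)
m = -131/219 (m = -68/73 + 12/(6²) = -68*1/73 + 12/36 = -68/73 + 12*(1/36) = -68/73 + ⅓ = -131/219 ≈ -0.59817)
(w(-9, 10) + m)² = (-6*(-9) - 131/219)² = (54 - 131/219)² = (11695/219)² = 136773025/47961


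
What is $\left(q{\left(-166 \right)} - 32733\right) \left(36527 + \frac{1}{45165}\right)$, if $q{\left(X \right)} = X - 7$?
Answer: $- \frac{54286408804136}{45165} \approx -1.202 \cdot 10^{9}$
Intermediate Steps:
$q{\left(X \right)} = -7 + X$ ($q{\left(X \right)} = X - 7 = -7 + X$)
$\left(q{\left(-166 \right)} - 32733\right) \left(36527 + \frac{1}{45165}\right) = \left(\left(-7 - 166\right) - 32733\right) \left(36527 + \frac{1}{45165}\right) = \left(-173 - 32733\right) \left(36527 + \frac{1}{45165}\right) = \left(-32906\right) \frac{1649741956}{45165} = - \frac{54286408804136}{45165}$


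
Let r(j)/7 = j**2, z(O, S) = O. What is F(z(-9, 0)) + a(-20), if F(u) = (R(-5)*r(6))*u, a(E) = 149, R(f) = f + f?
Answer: 22829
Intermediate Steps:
R(f) = 2*f
r(j) = 7*j**2
F(u) = -2520*u (F(u) = ((2*(-5))*(7*6**2))*u = (-70*36)*u = (-10*252)*u = -2520*u)
F(z(-9, 0)) + a(-20) = -2520*(-9) + 149 = 22680 + 149 = 22829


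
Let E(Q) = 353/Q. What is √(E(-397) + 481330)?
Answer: √75861799829/397 ≈ 693.78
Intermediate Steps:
√(E(-397) + 481330) = √(353/(-397) + 481330) = √(353*(-1/397) + 481330) = √(-353/397 + 481330) = √(191087657/397) = √75861799829/397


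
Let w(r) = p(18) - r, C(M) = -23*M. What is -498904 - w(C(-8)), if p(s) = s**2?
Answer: -499044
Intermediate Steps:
w(r) = 324 - r (w(r) = 18**2 - r = 324 - r)
-498904 - w(C(-8)) = -498904 - (324 - (-23)*(-8)) = -498904 - (324 - 1*184) = -498904 - (324 - 184) = -498904 - 1*140 = -498904 - 140 = -499044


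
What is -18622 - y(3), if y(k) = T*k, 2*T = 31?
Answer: -37337/2 ≈ -18669.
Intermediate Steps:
T = 31/2 (T = (1/2)*31 = 31/2 ≈ 15.500)
y(k) = 31*k/2
-18622 - y(3) = -18622 - 31*3/2 = -18622 - 1*93/2 = -18622 - 93/2 = -37337/2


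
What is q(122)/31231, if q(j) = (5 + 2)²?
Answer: 49/31231 ≈ 0.0015690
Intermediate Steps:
q(j) = 49 (q(j) = 7² = 49)
q(122)/31231 = 49/31231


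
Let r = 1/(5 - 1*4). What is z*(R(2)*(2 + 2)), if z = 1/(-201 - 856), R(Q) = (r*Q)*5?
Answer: -40/1057 ≈ -0.037843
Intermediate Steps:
r = 1 (r = 1/(5 - 4) = 1/1 = 1)
R(Q) = 5*Q (R(Q) = (1*Q)*5 = Q*5 = 5*Q)
z = -1/1057 (z = 1/(-1057) = -1/1057 ≈ -0.00094607)
z*(R(2)*(2 + 2)) = -5*2*(2 + 2)/1057 = -10*4/1057 = -1/1057*40 = -40/1057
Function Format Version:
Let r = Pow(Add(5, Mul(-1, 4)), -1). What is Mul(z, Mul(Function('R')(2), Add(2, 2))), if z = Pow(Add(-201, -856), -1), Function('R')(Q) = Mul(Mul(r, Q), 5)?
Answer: Rational(-40, 1057) ≈ -0.037843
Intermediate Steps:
r = 1 (r = Pow(Add(5, -4), -1) = Pow(1, -1) = 1)
Function('R')(Q) = Mul(5, Q) (Function('R')(Q) = Mul(Mul(1, Q), 5) = Mul(Q, 5) = Mul(5, Q))
z = Rational(-1, 1057) (z = Pow(-1057, -1) = Rational(-1, 1057) ≈ -0.00094607)
Mul(z, Mul(Function('R')(2), Add(2, 2))) = Mul(Rational(-1, 1057), Mul(Mul(5, 2), Add(2, 2))) = Mul(Rational(-1, 1057), Mul(10, 4)) = Mul(Rational(-1, 1057), 40) = Rational(-40, 1057)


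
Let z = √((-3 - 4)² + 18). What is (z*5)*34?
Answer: 170*√67 ≈ 1391.5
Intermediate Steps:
z = √67 (z = √((-7)² + 18) = √(49 + 18) = √67 ≈ 8.1853)
(z*5)*34 = (√67*5)*34 = (5*√67)*34 = 170*√67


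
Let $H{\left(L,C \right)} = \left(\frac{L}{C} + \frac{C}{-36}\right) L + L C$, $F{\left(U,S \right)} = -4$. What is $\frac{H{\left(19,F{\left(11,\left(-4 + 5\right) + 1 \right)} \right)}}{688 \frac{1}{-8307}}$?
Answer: $\frac{5454007}{2752} \approx 1981.8$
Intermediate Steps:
$H{\left(L,C \right)} = C L + L \left(- \frac{C}{36} + \frac{L}{C}\right)$ ($H{\left(L,C \right)} = \left(\frac{L}{C} + C \left(- \frac{1}{36}\right)\right) L + C L = \left(\frac{L}{C} - \frac{C}{36}\right) L + C L = \left(- \frac{C}{36} + \frac{L}{C}\right) L + C L = L \left(- \frac{C}{36} + \frac{L}{C}\right) + C L = C L + L \left(- \frac{C}{36} + \frac{L}{C}\right)$)
$\frac{H{\left(19,F{\left(11,\left(-4 + 5\right) + 1 \right)} \right)}}{688 \frac{1}{-8307}} = \frac{\frac{19^{2}}{-4} + \frac{35}{36} \left(-4\right) 19}{688 \frac{1}{-8307}} = \frac{\left(- \frac{1}{4}\right) 361 - \frac{665}{9}}{688 \left(- \frac{1}{8307}\right)} = \frac{- \frac{361}{4} - \frac{665}{9}}{- \frac{688}{8307}} = \left(- \frac{5909}{36}\right) \left(- \frac{8307}{688}\right) = \frac{5454007}{2752}$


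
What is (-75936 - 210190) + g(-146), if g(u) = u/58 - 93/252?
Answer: -697009967/2436 ≈ -2.8613e+5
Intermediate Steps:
g(u) = -31/84 + u/58 (g(u) = u*(1/58) - 93*1/252 = u/58 - 31/84 = -31/84 + u/58)
(-75936 - 210190) + g(-146) = (-75936 - 210190) + (-31/84 + (1/58)*(-146)) = -286126 + (-31/84 - 73/29) = -286126 - 7031/2436 = -697009967/2436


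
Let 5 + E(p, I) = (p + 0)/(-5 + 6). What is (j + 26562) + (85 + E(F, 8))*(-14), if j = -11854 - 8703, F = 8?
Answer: 4773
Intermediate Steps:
E(p, I) = -5 + p (E(p, I) = -5 + (p + 0)/(-5 + 6) = -5 + p/1 = -5 + p*1 = -5 + p)
j = -20557
(j + 26562) + (85 + E(F, 8))*(-14) = (-20557 + 26562) + (85 + (-5 + 8))*(-14) = 6005 + (85 + 3)*(-14) = 6005 + 88*(-14) = 6005 - 1232 = 4773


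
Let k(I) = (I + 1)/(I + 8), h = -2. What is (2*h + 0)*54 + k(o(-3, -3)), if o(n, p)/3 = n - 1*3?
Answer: -2143/10 ≈ -214.30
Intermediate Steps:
o(n, p) = -9 + 3*n (o(n, p) = 3*(n - 1*3) = 3*(n - 3) = 3*(-3 + n) = -9 + 3*n)
k(I) = (1 + I)/(8 + I)
(2*h + 0)*54 + k(o(-3, -3)) = (2*(-2) + 0)*54 + (1 + (-9 + 3*(-3)))/(8 + (-9 + 3*(-3))) = (-4 + 0)*54 + (1 + (-9 - 9))/(8 + (-9 - 9)) = -4*54 + (1 - 18)/(8 - 18) = -216 - 17/(-10) = -216 - 1/10*(-17) = -216 + 17/10 = -2143/10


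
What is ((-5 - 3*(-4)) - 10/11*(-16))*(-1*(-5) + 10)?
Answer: 3555/11 ≈ 323.18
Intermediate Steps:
((-5 - 3*(-4)) - 10/11*(-16))*(-1*(-5) + 10) = ((-5 + 12) - 10*1/11*(-16))*(5 + 10) = (7 - 10/11*(-16))*15 = (7 + 160/11)*15 = (237/11)*15 = 3555/11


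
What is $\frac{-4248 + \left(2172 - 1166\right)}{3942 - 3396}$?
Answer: $- \frac{1621}{273} \approx -5.9377$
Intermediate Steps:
$\frac{-4248 + \left(2172 - 1166\right)}{3942 - 3396} = \frac{-4248 + 1006}{546} = \left(-3242\right) \frac{1}{546} = - \frac{1621}{273}$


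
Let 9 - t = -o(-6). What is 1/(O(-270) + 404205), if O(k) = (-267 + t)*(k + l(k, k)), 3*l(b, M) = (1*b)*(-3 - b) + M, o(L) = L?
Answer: 1/6843165 ≈ 1.4613e-7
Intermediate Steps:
l(b, M) = M/3 + b*(-3 - b)/3 (l(b, M) = ((1*b)*(-3 - b) + M)/3 = (b*(-3 - b) + M)/3 = (M + b*(-3 - b))/3 = M/3 + b*(-3 - b)/3)
t = 3 (t = 9 - (-1)*(-6) = 9 - 1*6 = 9 - 6 = 3)
O(k) = -88*k + 88*k**2 (O(k) = (-267 + 3)*(k + (-k - k**2/3 + k/3)) = -264*(k + (-2*k/3 - k**2/3)) = -264*(-k**2/3 + k/3) = -88*k + 88*k**2)
1/(O(-270) + 404205) = 1/(88*(-270)*(-1 - 270) + 404205) = 1/(88*(-270)*(-271) + 404205) = 1/(6438960 + 404205) = 1/6843165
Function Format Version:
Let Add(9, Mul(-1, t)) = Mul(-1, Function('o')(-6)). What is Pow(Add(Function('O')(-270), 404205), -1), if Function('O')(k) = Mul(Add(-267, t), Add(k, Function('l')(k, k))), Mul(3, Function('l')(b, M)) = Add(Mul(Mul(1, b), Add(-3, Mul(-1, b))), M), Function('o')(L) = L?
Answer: Rational(1, 6843165) ≈ 1.4613e-7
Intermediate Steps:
Function('l')(b, M) = Add(Mul(Rational(1, 3), M), Mul(Rational(1, 3), b, Add(-3, Mul(-1, b)))) (Function('l')(b, M) = Mul(Rational(1, 3), Add(Mul(Mul(1, b), Add(-3, Mul(-1, b))), M)) = Mul(Rational(1, 3), Add(Mul(b, Add(-3, Mul(-1, b))), M)) = Mul(Rational(1, 3), Add(M, Mul(b, Add(-3, Mul(-1, b))))) = Add(Mul(Rational(1, 3), M), Mul(Rational(1, 3), b, Add(-3, Mul(-1, b)))))
t = 3 (t = Add(9, Mul(-1, Mul(-1, -6))) = Add(9, Mul(-1, 6)) = Add(9, -6) = 3)
Function('O')(k) = Add(Mul(-88, k), Mul(88, Pow(k, 2))) (Function('O')(k) = Mul(Add(-267, 3), Add(k, Add(Mul(-1, k), Mul(Rational(-1, 3), Pow(k, 2)), Mul(Rational(1, 3), k)))) = Mul(-264, Add(k, Add(Mul(Rational(-2, 3), k), Mul(Rational(-1, 3), Pow(k, 2))))) = Mul(-264, Add(Mul(Rational(-1, 3), Pow(k, 2)), Mul(Rational(1, 3), k))) = Add(Mul(-88, k), Mul(88, Pow(k, 2))))
Pow(Add(Function('O')(-270), 404205), -1) = Pow(Add(Mul(88, -270, Add(-1, -270)), 404205), -1) = Pow(Add(Mul(88, -270, -271), 404205), -1) = Pow(Add(6438960, 404205), -1) = Pow(6843165, -1) = Rational(1, 6843165)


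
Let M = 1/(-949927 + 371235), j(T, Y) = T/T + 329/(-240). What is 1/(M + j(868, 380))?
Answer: -34721520/12875957 ≈ -2.6966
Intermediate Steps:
j(T, Y) = -89/240 (j(T, Y) = 1 + 329*(-1/240) = 1 - 329/240 = -89/240)
M = -1/578692 (M = 1/(-578692) = -1/578692 ≈ -1.7280e-6)
1/(M + j(868, 380)) = 1/(-1/578692 - 89/240) = 1/(-12875957/34721520) = -34721520/12875957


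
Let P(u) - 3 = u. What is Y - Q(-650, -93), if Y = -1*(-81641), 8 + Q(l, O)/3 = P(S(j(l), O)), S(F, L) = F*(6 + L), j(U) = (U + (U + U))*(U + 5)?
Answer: 328354406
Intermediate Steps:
j(U) = 3*U*(5 + U) (j(U) = (U + 2*U)*(5 + U) = (3*U)*(5 + U) = 3*U*(5 + U))
P(u) = 3 + u
Q(l, O) = -15 + 9*l*(5 + l)*(6 + O) (Q(l, O) = -24 + 3*(3 + (3*l*(5 + l))*(6 + O)) = -24 + 3*(3 + 3*l*(5 + l)*(6 + O)) = -24 + (9 + 9*l*(5 + l)*(6 + O)) = -15 + 9*l*(5 + l)*(6 + O))
Y = 81641
Y - Q(-650, -93) = 81641 - (-15 + 9*(-650)*(5 - 650)*(6 - 93)) = 81641 - (-15 + 9*(-650)*(-645)*(-87)) = 81641 - (-15 - 328272750) = 81641 - 1*(-328272765) = 81641 + 328272765 = 328354406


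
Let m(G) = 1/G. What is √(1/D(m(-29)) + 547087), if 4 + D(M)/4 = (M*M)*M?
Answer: √20827311393644979/195114 ≈ 739.65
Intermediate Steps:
D(M) = -16 + 4*M³ (D(M) = -16 + 4*((M*M)*M) = -16 + 4*(M²*M) = -16 + 4*M³)
√(1/D(m(-29)) + 547087) = √(1/(-16 + 4*(1/(-29))³) + 547087) = √(1/(-16 + 4*(-1/29)³) + 547087) = √(1/(-16 + 4*(-1/24389)) + 547087) = √(1/(-16 - 4/24389) + 547087) = √(1/(-390228/24389) + 547087) = √(-24389/390228 + 547087) = √(213488641447/390228) = √20827311393644979/195114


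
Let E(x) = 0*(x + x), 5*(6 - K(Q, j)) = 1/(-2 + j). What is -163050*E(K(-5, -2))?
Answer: 0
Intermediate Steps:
K(Q, j) = 6 - 1/(5*(-2 + j))
E(x) = 0 (E(x) = 0*(2*x) = 0)
-163050*E(K(-5, -2)) = -163050*0 = 0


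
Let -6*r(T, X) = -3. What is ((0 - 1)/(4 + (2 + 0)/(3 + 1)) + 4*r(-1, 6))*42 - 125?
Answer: -151/3 ≈ -50.333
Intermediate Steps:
r(T, X) = ½ (r(T, X) = -⅙*(-3) = ½)
((0 - 1)/(4 + (2 + 0)/(3 + 1)) + 4*r(-1, 6))*42 - 125 = ((0 - 1)/(4 + (2 + 0)/(3 + 1)) + 4*(½))*42 - 125 = (-1/(4 + 2/4) + 2)*42 - 125 = (-1/(4 + 2*(¼)) + 2)*42 - 125 = (-1/(4 + ½) + 2)*42 - 125 = (-1/9/2 + 2)*42 - 125 = (-1*2/9 + 2)*42 - 125 = (-2/9 + 2)*42 - 125 = (16/9)*42 - 125 = 224/3 - 125 = -151/3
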